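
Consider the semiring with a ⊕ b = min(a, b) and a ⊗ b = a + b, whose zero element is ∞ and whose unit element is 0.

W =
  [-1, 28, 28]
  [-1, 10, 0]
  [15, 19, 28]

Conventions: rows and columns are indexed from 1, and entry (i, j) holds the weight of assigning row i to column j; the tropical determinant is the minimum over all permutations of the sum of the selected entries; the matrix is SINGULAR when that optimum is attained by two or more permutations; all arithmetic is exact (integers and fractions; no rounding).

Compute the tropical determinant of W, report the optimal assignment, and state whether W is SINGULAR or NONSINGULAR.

σ = (1, 2, 3): (-1) + 10 + 28 = 37
σ = (1, 3, 2): (-1) + 0 + 19 = 18
σ = (2, 1, 3): 28 + (-1) + 28 = 55
σ = (2, 3, 1): 28 + 0 + 15 = 43
σ = (3, 1, 2): 28 + (-1) + 19 = 46
σ = (3, 2, 1): 28 + 10 + 15 = 53
Optimal value attained by: σ = (1, 3, 2).
Answer: det⊕(W) = 18; verdict: NONSINGULAR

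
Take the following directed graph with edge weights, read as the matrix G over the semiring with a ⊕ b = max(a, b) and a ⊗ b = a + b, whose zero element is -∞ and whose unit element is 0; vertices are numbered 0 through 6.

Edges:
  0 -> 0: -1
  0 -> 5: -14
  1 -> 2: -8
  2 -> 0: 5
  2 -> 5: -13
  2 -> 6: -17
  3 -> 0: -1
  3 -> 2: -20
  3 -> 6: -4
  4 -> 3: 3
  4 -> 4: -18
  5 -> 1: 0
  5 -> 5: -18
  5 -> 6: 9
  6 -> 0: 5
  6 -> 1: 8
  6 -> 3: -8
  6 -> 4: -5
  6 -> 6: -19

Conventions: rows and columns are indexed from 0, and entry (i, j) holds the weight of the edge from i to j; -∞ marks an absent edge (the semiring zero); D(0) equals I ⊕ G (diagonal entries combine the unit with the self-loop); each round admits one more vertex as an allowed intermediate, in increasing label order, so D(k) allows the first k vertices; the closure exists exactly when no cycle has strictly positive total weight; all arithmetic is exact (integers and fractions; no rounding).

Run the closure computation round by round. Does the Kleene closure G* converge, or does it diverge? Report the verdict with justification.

D(0):
  [0, -∞, -∞, -∞, -∞, -14, -∞]
  [-∞, 0, -8, -∞, -∞, -∞, -∞]
  [5, -∞, 0, -∞, -∞, -13, -17]
  [-1, -∞, -20, 0, -∞, -∞, -4]
  [-∞, -∞, -∞, 3, 0, -∞, -∞]
  [-∞, 0, -∞, -∞, -∞, 0, 9]
  [5, 8, -∞, -8, -5, -∞, 0]
D(1):
  [0, -∞, -∞, -∞, -∞, -14, -∞]
  [-∞, 0, -8, -∞, -∞, -∞, -∞]
  [5, -∞, 0, -∞, -∞, -9, -17]
  [-1, -∞, -20, 0, -∞, -15, -4]
  [-∞, -∞, -∞, 3, 0, -∞, -∞]
  [-∞, 0, -∞, -∞, -∞, 0, 9]
  [5, 8, -∞, -8, -5, -9, 0]
D(2):
  [0, -∞, -∞, -∞, -∞, -14, -∞]
  [-∞, 0, -8, -∞, -∞, -∞, -∞]
  [5, -∞, 0, -∞, -∞, -9, -17]
  [-1, -∞, -20, 0, -∞, -15, -4]
  [-∞, -∞, -∞, 3, 0, -∞, -∞]
  [-∞, 0, -8, -∞, -∞, 0, 9]
  [5, 8, 0, -8, -5, -9, 0]
D(3):
  [0, -∞, -∞, -∞, -∞, -14, -∞]
  [-3, 0, -8, -∞, -∞, -17, -25]
  [5, -∞, 0, -∞, -∞, -9, -17]
  [-1, -∞, -20, 0, -∞, -15, -4]
  [-∞, -∞, -∞, 3, 0, -∞, -∞]
  [-3, 0, -8, -∞, -∞, 0, 9]
  [5, 8, 0, -8, -5, -9, 0]
D(4):
  [0, -∞, -∞, -∞, -∞, -14, -∞]
  [-3, 0, -8, -∞, -∞, -17, -25]
  [5, -∞, 0, -∞, -∞, -9, -17]
  [-1, -∞, -20, 0, -∞, -15, -4]
  [2, -∞, -17, 3, 0, -12, -1]
  [-3, 0, -8, -∞, -∞, 0, 9]
  [5, 8, 0, -8, -5, -9, 0]
D(5):
  [0, -∞, -∞, -∞, -∞, -14, -∞]
  [-3, 0, -8, -∞, -∞, -17, -25]
  [5, -∞, 0, -∞, -∞, -9, -17]
  [-1, -∞, -20, 0, -∞, -15, -4]
  [2, -∞, -17, 3, 0, -12, -1]
  [-3, 0, -8, -∞, -∞, 0, 9]
  [5, 8, 0, -2, -5, -9, 0]
D(6):
  [0, -14, -22, -∞, -∞, -14, -5]
  [-3, 0, -8, -∞, -∞, -17, -8]
  [5, -9, 0, -∞, -∞, -9, 0]
  [-1, -15, -20, 0, -∞, -15, -4]
  [2, -12, -17, 3, 0, -12, -1]
  [-3, 0, -8, -∞, -∞, 0, 9]
  [5, 8, 0, -2, -5, -9, 0]
D(7):
  [0, 3, -5, -7, -10, -14, -5]
  [-3, 0, -8, -10, -13, -17, -8]
  [5, 8, 0, -2, -5, -9, 0]
  [1, 4, -4, 0, -9, -13, -4]
  [4, 7, -1, 3, 0, -10, -1]
  [14, 17, 9, 7, 4, 0, 9]
  [5, 8, 0, -2, -5, -9, 0]
Key observation: every diagonal entry stays at the unit through all rounds, so no improving cycle exists.
Answer: CONVERGES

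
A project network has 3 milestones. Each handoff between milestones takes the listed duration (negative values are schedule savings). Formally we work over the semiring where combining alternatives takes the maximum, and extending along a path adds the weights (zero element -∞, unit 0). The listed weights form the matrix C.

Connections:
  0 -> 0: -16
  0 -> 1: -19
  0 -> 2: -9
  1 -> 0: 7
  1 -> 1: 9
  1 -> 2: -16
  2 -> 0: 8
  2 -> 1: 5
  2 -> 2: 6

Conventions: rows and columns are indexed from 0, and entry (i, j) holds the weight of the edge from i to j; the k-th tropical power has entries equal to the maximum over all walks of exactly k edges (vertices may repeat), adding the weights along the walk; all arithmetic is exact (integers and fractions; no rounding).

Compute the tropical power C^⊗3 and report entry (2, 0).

C^⊗2:
  [-1, -4, -3]
  [16, 18, -2]
  [14, 14, 12]
C^⊗3:
  [5, 5, 3]
  [25, 27, 7]
  [21, 23, 18]
Key observation: the optimum is the walk 2->1->1->0, with weight 5 + 9 + 7 = 21.
Optimal value attained by: walk 2->1->1->0.
Answer: (C^⊗3)[2][0] = 21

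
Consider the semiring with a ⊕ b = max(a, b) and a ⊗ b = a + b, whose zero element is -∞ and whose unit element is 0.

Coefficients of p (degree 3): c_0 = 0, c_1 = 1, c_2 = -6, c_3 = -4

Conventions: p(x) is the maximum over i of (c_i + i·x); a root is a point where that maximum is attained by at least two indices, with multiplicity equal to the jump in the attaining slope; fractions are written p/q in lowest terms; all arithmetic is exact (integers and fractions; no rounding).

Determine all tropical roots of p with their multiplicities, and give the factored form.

hull edge (i=0, c=0) to (i=1, c=1): slope 1, span 1
hull edge (i=1, c=1) to (i=3, c=-4): slope -5/2, span 2
Factored form: p(x) = -4 ⊗ (x ⊕ (-1)) ⊗ (x ⊕ 5/2) ⊗ (x ⊕ 5/2)
Answer: roots = -1 (mult 1), 5/2 (mult 2)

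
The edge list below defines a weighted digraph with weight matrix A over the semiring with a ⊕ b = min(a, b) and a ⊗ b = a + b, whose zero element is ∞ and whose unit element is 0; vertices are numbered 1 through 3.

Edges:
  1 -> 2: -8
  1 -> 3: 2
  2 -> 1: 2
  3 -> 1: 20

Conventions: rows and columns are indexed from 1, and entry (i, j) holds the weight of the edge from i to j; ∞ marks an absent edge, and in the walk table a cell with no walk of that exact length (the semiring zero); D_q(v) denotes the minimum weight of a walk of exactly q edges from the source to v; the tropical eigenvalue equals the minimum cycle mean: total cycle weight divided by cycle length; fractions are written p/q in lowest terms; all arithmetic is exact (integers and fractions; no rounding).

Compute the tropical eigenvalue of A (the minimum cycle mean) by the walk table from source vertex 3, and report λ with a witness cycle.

q=0: [∞, ∞, 0]
q=1: [20, ∞, ∞]
q=2: [∞, 12, 22]
q=3: [14, ∞, ∞]
Optimal cycle mean attained by: cycle 1->2->1, total (-8) + 2, length 2.
Answer: λ = -3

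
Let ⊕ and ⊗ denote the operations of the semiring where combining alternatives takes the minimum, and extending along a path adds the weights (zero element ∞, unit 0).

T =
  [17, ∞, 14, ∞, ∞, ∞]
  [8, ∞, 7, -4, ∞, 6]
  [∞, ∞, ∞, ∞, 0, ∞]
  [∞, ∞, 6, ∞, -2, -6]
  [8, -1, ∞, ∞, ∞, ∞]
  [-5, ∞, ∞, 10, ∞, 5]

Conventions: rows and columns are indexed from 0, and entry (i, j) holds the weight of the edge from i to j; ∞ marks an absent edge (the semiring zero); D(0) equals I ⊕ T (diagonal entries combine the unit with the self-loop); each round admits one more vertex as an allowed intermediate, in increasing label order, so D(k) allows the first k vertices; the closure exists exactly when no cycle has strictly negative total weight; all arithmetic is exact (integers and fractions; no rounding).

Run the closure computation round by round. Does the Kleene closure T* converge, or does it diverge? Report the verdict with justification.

D(0):
  [0, ∞, 14, ∞, ∞, ∞]
  [8, 0, 7, -4, ∞, 6]
  [∞, ∞, 0, ∞, 0, ∞]
  [∞, ∞, 6, 0, -2, -6]
  [8, -1, ∞, ∞, 0, ∞]
  [-5, ∞, ∞, 10, ∞, 0]
D(1):
  [0, ∞, 14, ∞, ∞, ∞]
  [8, 0, 7, -4, ∞, 6]
  [∞, ∞, 0, ∞, 0, ∞]
  [∞, ∞, 6, 0, -2, -6]
  [8, -1, 22, ∞, 0, ∞]
  [-5, ∞, 9, 10, ∞, 0]
D(2):
  [0, ∞, 14, ∞, ∞, ∞]
  [8, 0, 7, -4, ∞, 6]
  [∞, ∞, 0, ∞, 0, ∞]
  [∞, ∞, 6, 0, -2, -6]
  [7, -1, 6, -5, 0, 5]
  [-5, ∞, 9, 10, ∞, 0]
D(3):
  [0, ∞, 14, ∞, 14, ∞]
  [8, 0, 7, -4, 7, 6]
  [∞, ∞, 0, ∞, 0, ∞]
  [∞, ∞, 6, 0, -2, -6]
  [7, -1, 6, -5, 0, 5]
  [-5, ∞, 9, 10, 9, 0]
Detection: at round 4, diagonal entry (4, 4) turns strictly negative.
Key observation: the cycle 4->1->3->4 has total weight (-1) + (-4) + (-2), which is strictly negative.
Answer: DIVERGES — negative cycle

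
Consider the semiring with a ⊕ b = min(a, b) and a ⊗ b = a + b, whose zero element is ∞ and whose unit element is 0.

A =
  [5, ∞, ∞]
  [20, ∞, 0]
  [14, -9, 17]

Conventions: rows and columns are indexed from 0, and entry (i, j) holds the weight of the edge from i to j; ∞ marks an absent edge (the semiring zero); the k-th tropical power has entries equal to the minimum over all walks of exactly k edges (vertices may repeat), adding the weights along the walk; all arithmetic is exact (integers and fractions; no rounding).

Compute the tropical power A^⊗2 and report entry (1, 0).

A^⊗2:
  [10, ∞, ∞]
  [14, -9, 17]
  [11, 8, -9]
Key observation: the optimum is the walk 1->2->0, with weight 0 + 14 = 14.
Optimal value attained by: walk 1->2->0.
Answer: (A^⊗2)[1][0] = 14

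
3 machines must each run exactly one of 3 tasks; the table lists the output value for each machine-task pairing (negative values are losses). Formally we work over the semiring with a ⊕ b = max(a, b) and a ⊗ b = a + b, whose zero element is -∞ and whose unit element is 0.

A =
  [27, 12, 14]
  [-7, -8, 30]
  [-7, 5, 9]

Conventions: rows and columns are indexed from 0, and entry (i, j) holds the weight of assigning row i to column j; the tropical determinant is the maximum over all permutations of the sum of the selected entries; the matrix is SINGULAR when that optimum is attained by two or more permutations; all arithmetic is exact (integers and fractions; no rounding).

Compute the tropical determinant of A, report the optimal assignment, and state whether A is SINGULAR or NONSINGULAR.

σ = (0, 1, 2): 27 + (-8) + 9 = 28
σ = (0, 2, 1): 27 + 30 + 5 = 62
σ = (1, 0, 2): 12 + (-7) + 9 = 14
σ = (1, 2, 0): 12 + 30 + (-7) = 35
σ = (2, 0, 1): 14 + (-7) + 5 = 12
σ = (2, 1, 0): 14 + (-8) + (-7) = -1
Optimal value attained by: σ = (0, 2, 1).
Answer: det⊕(A) = 62; verdict: NONSINGULAR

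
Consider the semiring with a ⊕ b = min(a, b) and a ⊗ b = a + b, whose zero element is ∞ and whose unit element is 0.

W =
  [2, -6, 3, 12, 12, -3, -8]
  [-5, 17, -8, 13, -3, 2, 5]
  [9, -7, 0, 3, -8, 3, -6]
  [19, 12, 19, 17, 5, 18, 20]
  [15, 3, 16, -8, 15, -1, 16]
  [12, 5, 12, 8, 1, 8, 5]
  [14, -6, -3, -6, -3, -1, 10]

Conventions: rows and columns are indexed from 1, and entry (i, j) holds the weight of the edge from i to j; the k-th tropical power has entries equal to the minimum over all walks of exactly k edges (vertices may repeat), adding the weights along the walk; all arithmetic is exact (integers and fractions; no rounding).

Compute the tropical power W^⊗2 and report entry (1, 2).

W^⊗2:
  [-11, -14, -14, -14, -11, -9, -6]
  [-3, -15, -8, -11, -16, -8, -14]
  [-12, -12, -15, -16, -10, -9, -6]
  [7, 8, 4, -3, 9, 4, 11]
  [-2, 4, -5, 7, -3, 5, 4]
  [0, -1, -3, -7, 2, 0, 4]
  [-11, -10, -14, -11, -11, -4, -9]
Key observation: the optimum is the walk 1->7->2, with weight (-8) + (-6) = -14.
Optimal value attained by: walk 1->7->2.
Answer: (W^⊗2)[1][2] = -14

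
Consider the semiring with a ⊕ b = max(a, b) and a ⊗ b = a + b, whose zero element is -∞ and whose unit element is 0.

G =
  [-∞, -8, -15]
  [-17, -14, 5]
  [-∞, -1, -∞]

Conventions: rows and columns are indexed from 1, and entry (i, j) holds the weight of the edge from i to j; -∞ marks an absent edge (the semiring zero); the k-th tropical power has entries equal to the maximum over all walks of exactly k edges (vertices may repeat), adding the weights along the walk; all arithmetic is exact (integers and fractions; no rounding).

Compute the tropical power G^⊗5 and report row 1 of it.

G^⊗2:
  [-25, -16, -3]
  [-31, 4, -9]
  [-18, -15, 4]
G^⊗3:
  [-33, -4, -11]
  [-13, -10, 9]
  [-32, 3, -10]
G^⊗4:
  [-21, -12, 1]
  [-27, 8, -5]
  [-14, -11, 8]
G^⊗5:
  [-29, 0, -7]
  [-9, -6, 13]
  [-28, 7, -6]
Answer: row 1 of G^⊗5 = [-29, 0, -7]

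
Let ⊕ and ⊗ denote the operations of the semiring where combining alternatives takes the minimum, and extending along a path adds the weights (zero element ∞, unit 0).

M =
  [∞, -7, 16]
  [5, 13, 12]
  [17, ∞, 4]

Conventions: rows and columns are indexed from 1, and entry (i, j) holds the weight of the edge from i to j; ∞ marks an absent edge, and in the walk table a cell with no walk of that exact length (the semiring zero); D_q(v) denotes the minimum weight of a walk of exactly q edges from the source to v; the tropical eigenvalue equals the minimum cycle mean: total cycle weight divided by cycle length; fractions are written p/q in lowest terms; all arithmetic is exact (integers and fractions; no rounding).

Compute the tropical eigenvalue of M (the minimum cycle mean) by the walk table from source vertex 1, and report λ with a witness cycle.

q=0: [0, ∞, ∞]
q=1: [∞, -7, 16]
q=2: [-2, 6, 5]
q=3: [11, -9, 9]
Optimal cycle mean attained by: cycle 1->2->1, total (-7) + 5, length 2.
Answer: λ = -1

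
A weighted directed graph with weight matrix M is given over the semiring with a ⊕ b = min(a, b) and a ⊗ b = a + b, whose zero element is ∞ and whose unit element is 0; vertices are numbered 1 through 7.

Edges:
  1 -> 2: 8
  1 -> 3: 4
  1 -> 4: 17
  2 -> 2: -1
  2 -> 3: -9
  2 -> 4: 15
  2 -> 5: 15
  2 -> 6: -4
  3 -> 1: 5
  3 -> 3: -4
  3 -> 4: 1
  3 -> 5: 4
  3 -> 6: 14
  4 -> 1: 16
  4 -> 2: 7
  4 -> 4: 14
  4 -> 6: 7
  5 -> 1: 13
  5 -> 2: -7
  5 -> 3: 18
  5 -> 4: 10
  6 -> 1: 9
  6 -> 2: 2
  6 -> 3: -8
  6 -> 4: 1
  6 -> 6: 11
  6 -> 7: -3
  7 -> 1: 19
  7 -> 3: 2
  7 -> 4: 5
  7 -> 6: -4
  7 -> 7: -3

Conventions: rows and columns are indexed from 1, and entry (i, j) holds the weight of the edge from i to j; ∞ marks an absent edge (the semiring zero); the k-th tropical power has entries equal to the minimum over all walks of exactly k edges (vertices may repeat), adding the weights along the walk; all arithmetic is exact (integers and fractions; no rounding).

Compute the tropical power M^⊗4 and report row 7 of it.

M^⊗2:
  [9, 7, -1, 5, 8, 4, ∞]
  [-4, -2, -13, -8, -5, -5, -7]
  [1, -3, -8, -3, 0, 8, 11]
  [16, 6, -2, 8, 22, 3, 4]
  [23, -8, -16, 8, 8, -11, ∞]
  [-3, 1, -12, -7, -4, -7, -6]
  [5, -2, -12, -3, 6, -7, -7]
M^⊗3:
  [4, 1, -5, 0, 3, 3, 1]
  [-8, -12, -17, -12, -9, -11, -10]
  [-3, -7, -12, -7, -4, -7, 5]
  [3, 5, -6, -1, 2, 0, 0]
  [-11, -9, -20, -15, -12, -12, -14]
  [-7, -11, -16, -11, -8, -10, -10]
  [-7, -5, -16, -11, -8, -11, -10]
M^⊗4:
  [0, -4, -9, -4, -1, -3, -2]
  [-12, -16, -21, -16, -13, -16, -14]
  [-7, -11, -16, -11, -8, -11, -10]
  [-1, -5, -10, -5, -2, -4, -3]
  [-15, -19, -24, -19, -16, -18, -17]
  [-11, -15, -20, -15, -12, -15, -13]
  [-11, -15, -20, -15, -12, -14, -14]
Answer: row 7 of M^⊗4 = [-11, -15, -20, -15, -12, -14, -14]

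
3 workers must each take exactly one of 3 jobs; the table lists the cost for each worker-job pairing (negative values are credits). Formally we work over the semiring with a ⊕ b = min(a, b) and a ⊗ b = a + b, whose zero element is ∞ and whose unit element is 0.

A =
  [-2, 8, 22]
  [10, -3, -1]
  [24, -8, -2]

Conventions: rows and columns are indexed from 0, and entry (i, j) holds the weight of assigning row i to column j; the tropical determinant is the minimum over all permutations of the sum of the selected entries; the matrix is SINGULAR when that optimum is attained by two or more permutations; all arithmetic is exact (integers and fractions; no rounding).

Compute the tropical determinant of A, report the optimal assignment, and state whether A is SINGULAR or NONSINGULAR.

σ = (0, 1, 2): (-2) + (-3) + (-2) = -7
σ = (0, 2, 1): (-2) + (-1) + (-8) = -11
σ = (1, 0, 2): 8 + 10 + (-2) = 16
σ = (1, 2, 0): 8 + (-1) + 24 = 31
σ = (2, 0, 1): 22 + 10 + (-8) = 24
σ = (2, 1, 0): 22 + (-3) + 24 = 43
Optimal value attained by: σ = (0, 2, 1).
Answer: det⊕(A) = -11; verdict: NONSINGULAR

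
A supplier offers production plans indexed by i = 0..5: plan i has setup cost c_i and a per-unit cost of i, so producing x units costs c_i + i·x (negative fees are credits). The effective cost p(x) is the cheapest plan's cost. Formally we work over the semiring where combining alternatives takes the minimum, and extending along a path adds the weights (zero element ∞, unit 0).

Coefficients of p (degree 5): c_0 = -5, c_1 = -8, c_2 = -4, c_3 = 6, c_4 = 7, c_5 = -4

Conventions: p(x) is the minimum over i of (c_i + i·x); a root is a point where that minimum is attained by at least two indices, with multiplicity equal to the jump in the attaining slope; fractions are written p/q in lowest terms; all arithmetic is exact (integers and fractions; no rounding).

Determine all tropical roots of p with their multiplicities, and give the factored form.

hull edge (i=0, c=-5) to (i=1, c=-8): slope -3, span 1
hull edge (i=1, c=-8) to (i=5, c=-4): slope 1, span 4
Factored form: p(x) = -4 ⊗ (x ⊕ (-1)) ⊗ (x ⊕ (-1)) ⊗ (x ⊕ (-1)) ⊗ (x ⊕ (-1)) ⊗ (x ⊕ 3)
Answer: roots = -1 (mult 4), 3 (mult 1)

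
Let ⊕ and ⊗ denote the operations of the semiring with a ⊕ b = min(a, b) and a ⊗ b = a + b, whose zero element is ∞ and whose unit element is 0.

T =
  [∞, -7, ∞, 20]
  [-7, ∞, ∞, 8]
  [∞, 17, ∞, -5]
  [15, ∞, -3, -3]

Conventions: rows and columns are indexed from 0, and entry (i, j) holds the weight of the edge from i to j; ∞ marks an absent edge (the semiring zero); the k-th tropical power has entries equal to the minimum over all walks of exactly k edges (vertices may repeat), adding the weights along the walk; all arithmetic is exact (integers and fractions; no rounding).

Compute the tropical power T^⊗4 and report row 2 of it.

T^⊗2:
  [-14, ∞, 17, 1]
  [23, -14, 5, 5]
  [10, ∞, -8, -8]
  [12, 8, -6, -8]
T^⊗3:
  [16, -21, -2, -2]
  [-21, 16, 2, -6]
  [7, 3, -11, -13]
  [1, 5, -11, -11]
T^⊗4:
  [-28, 9, -5, -13]
  [9, -28, -9, -9]
  [-4, 0, -16, -16]
  [-2, -6, -14, -16]
Answer: row 2 of T^⊗4 = [-4, 0, -16, -16]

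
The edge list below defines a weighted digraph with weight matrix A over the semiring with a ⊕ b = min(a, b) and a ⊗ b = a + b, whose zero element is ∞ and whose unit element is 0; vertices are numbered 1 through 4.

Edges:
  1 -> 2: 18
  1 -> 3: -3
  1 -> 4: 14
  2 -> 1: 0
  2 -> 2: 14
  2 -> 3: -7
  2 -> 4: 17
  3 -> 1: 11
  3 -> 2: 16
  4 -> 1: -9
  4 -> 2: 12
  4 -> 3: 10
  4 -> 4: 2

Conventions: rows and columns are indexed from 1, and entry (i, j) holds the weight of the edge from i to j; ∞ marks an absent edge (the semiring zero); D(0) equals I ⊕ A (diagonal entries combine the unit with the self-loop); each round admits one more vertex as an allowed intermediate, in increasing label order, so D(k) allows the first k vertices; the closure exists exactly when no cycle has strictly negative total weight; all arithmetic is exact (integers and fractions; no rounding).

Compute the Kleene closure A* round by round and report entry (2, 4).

D(0):
  [0, 18, -3, 14]
  [0, 0, -7, 17]
  [11, 16, 0, ∞]
  [-9, 12, 10, 0]
D(1):
  [0, 18, -3, 14]
  [0, 0, -7, 14]
  [11, 16, 0, 25]
  [-9, 9, -12, 0]
D(2):
  [0, 18, -3, 14]
  [0, 0, -7, 14]
  [11, 16, 0, 25]
  [-9, 9, -12, 0]
D(3):
  [0, 13, -3, 14]
  [0, 0, -7, 14]
  [11, 16, 0, 25]
  [-9, 4, -12, 0]
D(4):
  [0, 13, -3, 14]
  [0, 0, -7, 14]
  [11, 16, 0, 25]
  [-9, 4, -12, 0]
Answer: A*[2][4] = 14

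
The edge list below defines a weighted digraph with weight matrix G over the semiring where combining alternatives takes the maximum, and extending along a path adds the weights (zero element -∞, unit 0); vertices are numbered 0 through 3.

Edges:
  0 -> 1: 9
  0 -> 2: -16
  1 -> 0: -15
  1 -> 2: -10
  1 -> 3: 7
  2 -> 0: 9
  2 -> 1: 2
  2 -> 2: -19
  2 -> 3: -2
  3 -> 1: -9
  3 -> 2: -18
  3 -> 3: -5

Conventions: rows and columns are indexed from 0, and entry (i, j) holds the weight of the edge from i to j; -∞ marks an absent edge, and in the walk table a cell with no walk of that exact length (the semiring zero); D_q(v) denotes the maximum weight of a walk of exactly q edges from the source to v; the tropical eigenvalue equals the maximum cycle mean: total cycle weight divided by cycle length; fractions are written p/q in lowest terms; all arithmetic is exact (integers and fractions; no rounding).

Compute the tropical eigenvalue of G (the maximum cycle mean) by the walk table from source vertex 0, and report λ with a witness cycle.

q=0: [0, -∞, -∞, -∞]
q=1: [-∞, 9, -16, -∞]
q=2: [-6, -14, -1, 16]
q=3: [8, 7, -2, 11]
q=4: [7, 17, -3, 14]
Optimal cycle mean attained by: cycle 0->1->2->0, total 9 + (-10) + 9, length 3.
Answer: λ = 8/3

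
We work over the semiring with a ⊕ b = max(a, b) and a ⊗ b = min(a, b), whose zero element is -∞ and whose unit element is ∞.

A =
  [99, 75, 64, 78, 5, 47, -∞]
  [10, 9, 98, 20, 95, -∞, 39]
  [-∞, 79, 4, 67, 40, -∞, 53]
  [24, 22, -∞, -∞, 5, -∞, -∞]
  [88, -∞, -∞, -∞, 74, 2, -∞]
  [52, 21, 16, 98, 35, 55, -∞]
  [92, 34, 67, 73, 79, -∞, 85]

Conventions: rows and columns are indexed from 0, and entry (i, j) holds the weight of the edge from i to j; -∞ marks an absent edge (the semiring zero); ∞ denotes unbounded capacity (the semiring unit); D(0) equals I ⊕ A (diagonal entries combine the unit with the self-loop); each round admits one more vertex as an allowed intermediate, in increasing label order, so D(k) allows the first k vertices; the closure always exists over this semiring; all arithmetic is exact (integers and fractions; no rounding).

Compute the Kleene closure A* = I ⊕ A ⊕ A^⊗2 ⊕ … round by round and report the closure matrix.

D(0):
  [∞, 75, 64, 78, 5, 47, -∞]
  [10, ∞, 98, 20, 95, -∞, 39]
  [-∞, 79, ∞, 67, 40, -∞, 53]
  [24, 22, -∞, ∞, 5, -∞, -∞]
  [88, -∞, -∞, -∞, ∞, 2, -∞]
  [52, 21, 16, 98, 35, ∞, -∞]
  [92, 34, 67, 73, 79, -∞, ∞]
D(1):
  [∞, 75, 64, 78, 5, 47, -∞]
  [10, ∞, 98, 20, 95, 10, 39]
  [-∞, 79, ∞, 67, 40, -∞, 53]
  [24, 24, 24, ∞, 5, 24, -∞]
  [88, 75, 64, 78, ∞, 47, -∞]
  [52, 52, 52, 98, 35, ∞, -∞]
  [92, 75, 67, 78, 79, 47, ∞]
D(2):
  [∞, 75, 75, 78, 75, 47, 39]
  [10, ∞, 98, 20, 95, 10, 39]
  [10, 79, ∞, 67, 79, 10, 53]
  [24, 24, 24, ∞, 24, 24, 24]
  [88, 75, 75, 78, ∞, 47, 39]
  [52, 52, 52, 98, 52, ∞, 39]
  [92, 75, 75, 78, 79, 47, ∞]
D(3):
  [∞, 75, 75, 78, 75, 47, 53]
  [10, ∞, 98, 67, 95, 10, 53]
  [10, 79, ∞, 67, 79, 10, 53]
  [24, 24, 24, ∞, 24, 24, 24]
  [88, 75, 75, 78, ∞, 47, 53]
  [52, 52, 52, 98, 52, ∞, 52]
  [92, 75, 75, 78, 79, 47, ∞]
D(4):
  [∞, 75, 75, 78, 75, 47, 53]
  [24, ∞, 98, 67, 95, 24, 53]
  [24, 79, ∞, 67, 79, 24, 53]
  [24, 24, 24, ∞, 24, 24, 24]
  [88, 75, 75, 78, ∞, 47, 53]
  [52, 52, 52, 98, 52, ∞, 52]
  [92, 75, 75, 78, 79, 47, ∞]
D(5):
  [∞, 75, 75, 78, 75, 47, 53]
  [88, ∞, 98, 78, 95, 47, 53]
  [79, 79, ∞, 78, 79, 47, 53]
  [24, 24, 24, ∞, 24, 24, 24]
  [88, 75, 75, 78, ∞, 47, 53]
  [52, 52, 52, 98, 52, ∞, 52]
  [92, 75, 75, 78, 79, 47, ∞]
D(6):
  [∞, 75, 75, 78, 75, 47, 53]
  [88, ∞, 98, 78, 95, 47, 53]
  [79, 79, ∞, 78, 79, 47, 53]
  [24, 24, 24, ∞, 24, 24, 24]
  [88, 75, 75, 78, ∞, 47, 53]
  [52, 52, 52, 98, 52, ∞, 52]
  [92, 75, 75, 78, 79, 47, ∞]
D(7):
  [∞, 75, 75, 78, 75, 47, 53]
  [88, ∞, 98, 78, 95, 47, 53]
  [79, 79, ∞, 78, 79, 47, 53]
  [24, 24, 24, ∞, 24, 24, 24]
  [88, 75, 75, 78, ∞, 47, 53]
  [52, 52, 52, 98, 52, ∞, 52]
  [92, 75, 75, 78, 79, 47, ∞]
Answer: A* = [[∞, 75, 75, 78, 75, 47, 53], [88, ∞, 98, 78, 95, 47, 53], [79, 79, ∞, 78, 79, 47, 53], [24, 24, 24, ∞, 24, 24, 24], [88, 75, 75, 78, ∞, 47, 53], [52, 52, 52, 98, 52, ∞, 52], [92, 75, 75, 78, 79, 47, ∞]]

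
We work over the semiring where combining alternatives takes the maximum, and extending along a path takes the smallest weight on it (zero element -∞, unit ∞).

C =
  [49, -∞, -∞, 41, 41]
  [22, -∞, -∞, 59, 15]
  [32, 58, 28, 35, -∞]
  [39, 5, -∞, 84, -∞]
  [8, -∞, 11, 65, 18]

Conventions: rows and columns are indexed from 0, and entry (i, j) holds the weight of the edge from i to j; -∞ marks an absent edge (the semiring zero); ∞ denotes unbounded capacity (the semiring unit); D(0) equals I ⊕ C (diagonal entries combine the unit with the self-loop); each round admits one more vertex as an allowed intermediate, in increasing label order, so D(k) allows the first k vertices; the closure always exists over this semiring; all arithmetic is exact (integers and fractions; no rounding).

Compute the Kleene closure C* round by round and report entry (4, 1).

D(0):
  [∞, -∞, -∞, 41, 41]
  [22, ∞, -∞, 59, 15]
  [32, 58, ∞, 35, -∞]
  [39, 5, -∞, ∞, -∞]
  [8, -∞, 11, 65, ∞]
D(1):
  [∞, -∞, -∞, 41, 41]
  [22, ∞, -∞, 59, 22]
  [32, 58, ∞, 35, 32]
  [39, 5, -∞, ∞, 39]
  [8, -∞, 11, 65, ∞]
D(2):
  [∞, -∞, -∞, 41, 41]
  [22, ∞, -∞, 59, 22]
  [32, 58, ∞, 58, 32]
  [39, 5, -∞, ∞, 39]
  [8, -∞, 11, 65, ∞]
D(3):
  [∞, -∞, -∞, 41, 41]
  [22, ∞, -∞, 59, 22]
  [32, 58, ∞, 58, 32]
  [39, 5, -∞, ∞, 39]
  [11, 11, 11, 65, ∞]
D(4):
  [∞, 5, -∞, 41, 41]
  [39, ∞, -∞, 59, 39]
  [39, 58, ∞, 58, 39]
  [39, 5, -∞, ∞, 39]
  [39, 11, 11, 65, ∞]
D(5):
  [∞, 11, 11, 41, 41]
  [39, ∞, 11, 59, 39]
  [39, 58, ∞, 58, 39]
  [39, 11, 11, ∞, 39]
  [39, 11, 11, 65, ∞]
Answer: C*[4][1] = 11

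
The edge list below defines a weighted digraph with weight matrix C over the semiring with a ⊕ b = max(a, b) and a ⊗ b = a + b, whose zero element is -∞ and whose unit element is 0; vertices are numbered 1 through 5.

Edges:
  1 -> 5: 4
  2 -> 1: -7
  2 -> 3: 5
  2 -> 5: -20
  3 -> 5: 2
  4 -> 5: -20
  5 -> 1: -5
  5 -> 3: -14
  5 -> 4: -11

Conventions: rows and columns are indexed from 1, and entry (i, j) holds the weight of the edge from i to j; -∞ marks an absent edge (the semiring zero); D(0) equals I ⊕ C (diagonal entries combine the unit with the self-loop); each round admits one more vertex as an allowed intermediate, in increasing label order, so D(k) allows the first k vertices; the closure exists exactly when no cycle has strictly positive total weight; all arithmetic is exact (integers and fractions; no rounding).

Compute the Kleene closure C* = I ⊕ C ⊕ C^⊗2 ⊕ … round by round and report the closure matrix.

D(0):
  [0, -∞, -∞, -∞, 4]
  [-7, 0, 5, -∞, -20]
  [-∞, -∞, 0, -∞, 2]
  [-∞, -∞, -∞, 0, -20]
  [-5, -∞, -14, -11, 0]
D(1):
  [0, -∞, -∞, -∞, 4]
  [-7, 0, 5, -∞, -3]
  [-∞, -∞, 0, -∞, 2]
  [-∞, -∞, -∞, 0, -20]
  [-5, -∞, -14, -11, 0]
D(2):
  [0, -∞, -∞, -∞, 4]
  [-7, 0, 5, -∞, -3]
  [-∞, -∞, 0, -∞, 2]
  [-∞, -∞, -∞, 0, -20]
  [-5, -∞, -14, -11, 0]
D(3):
  [0, -∞, -∞, -∞, 4]
  [-7, 0, 5, -∞, 7]
  [-∞, -∞, 0, -∞, 2]
  [-∞, -∞, -∞, 0, -20]
  [-5, -∞, -14, -11, 0]
D(4):
  [0, -∞, -∞, -∞, 4]
  [-7, 0, 5, -∞, 7]
  [-∞, -∞, 0, -∞, 2]
  [-∞, -∞, -∞, 0, -20]
  [-5, -∞, -14, -11, 0]
D(5):
  [0, -∞, -10, -7, 4]
  [2, 0, 5, -4, 7]
  [-3, -∞, 0, -9, 2]
  [-25, -∞, -34, 0, -20]
  [-5, -∞, -14, -11, 0]
Answer: C* = [[0, -∞, -10, -7, 4], [2, 0, 5, -4, 7], [-3, -∞, 0, -9, 2], [-25, -∞, -34, 0, -20], [-5, -∞, -14, -11, 0]]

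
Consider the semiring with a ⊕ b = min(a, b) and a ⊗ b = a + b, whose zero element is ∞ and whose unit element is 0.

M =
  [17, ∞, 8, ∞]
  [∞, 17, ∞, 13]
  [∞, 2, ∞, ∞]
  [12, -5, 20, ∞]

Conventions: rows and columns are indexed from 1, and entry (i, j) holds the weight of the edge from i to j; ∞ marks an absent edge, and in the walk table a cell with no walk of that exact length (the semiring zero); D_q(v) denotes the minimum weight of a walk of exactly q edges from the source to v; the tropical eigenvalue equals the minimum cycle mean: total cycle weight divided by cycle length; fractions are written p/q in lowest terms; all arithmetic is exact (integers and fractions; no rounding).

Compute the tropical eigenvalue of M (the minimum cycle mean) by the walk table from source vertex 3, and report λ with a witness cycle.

q=0: [∞, ∞, 0, ∞]
q=1: [∞, 2, ∞, ∞]
q=2: [∞, 19, ∞, 15]
q=3: [27, 10, 35, 32]
q=4: [44, 27, 35, 23]
Optimal cycle mean attained by: cycle 2->4->2, total 13 + (-5), length 2.
Answer: λ = 4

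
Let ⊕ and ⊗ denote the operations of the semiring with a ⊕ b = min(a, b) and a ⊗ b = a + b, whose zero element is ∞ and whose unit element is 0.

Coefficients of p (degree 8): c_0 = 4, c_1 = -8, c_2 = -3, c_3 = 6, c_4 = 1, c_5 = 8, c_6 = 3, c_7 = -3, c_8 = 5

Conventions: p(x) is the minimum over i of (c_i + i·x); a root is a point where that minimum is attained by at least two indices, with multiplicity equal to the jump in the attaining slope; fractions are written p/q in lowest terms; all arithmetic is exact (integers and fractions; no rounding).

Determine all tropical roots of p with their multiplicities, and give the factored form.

hull edge (i=0, c=4) to (i=1, c=-8): slope -12, span 1
hull edge (i=1, c=-8) to (i=7, c=-3): slope 5/6, span 6
hull edge (i=7, c=-3) to (i=8, c=5): slope 8, span 1
Factored form: p(x) = 5 ⊗ (x ⊕ (-8)) ⊗ (x ⊕ (-5/6)) ⊗ (x ⊕ (-5/6)) ⊗ (x ⊕ (-5/6)) ⊗ (x ⊕ (-5/6)) ⊗ (x ⊕ (-5/6)) ⊗ (x ⊕ (-5/6)) ⊗ (x ⊕ 12)
Answer: roots = -8 (mult 1), -5/6 (mult 6), 12 (mult 1)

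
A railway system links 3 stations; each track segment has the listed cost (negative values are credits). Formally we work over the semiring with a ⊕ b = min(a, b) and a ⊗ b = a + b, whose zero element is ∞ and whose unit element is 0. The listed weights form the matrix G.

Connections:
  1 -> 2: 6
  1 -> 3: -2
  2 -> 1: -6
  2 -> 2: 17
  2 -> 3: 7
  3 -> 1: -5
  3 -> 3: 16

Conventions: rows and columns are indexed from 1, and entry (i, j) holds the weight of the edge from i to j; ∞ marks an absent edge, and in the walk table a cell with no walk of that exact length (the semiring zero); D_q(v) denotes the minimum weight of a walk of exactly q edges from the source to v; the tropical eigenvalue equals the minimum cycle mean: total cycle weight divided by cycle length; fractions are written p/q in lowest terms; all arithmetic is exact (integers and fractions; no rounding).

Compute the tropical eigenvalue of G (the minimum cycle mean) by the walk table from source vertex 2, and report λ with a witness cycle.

q=0: [∞, 0, ∞]
q=1: [-6, 17, 7]
q=2: [2, 0, -8]
q=3: [-13, 8, 0]
Optimal cycle mean attained by: cycle 1->3->1, total (-2) + (-5), length 2.
Answer: λ = -7/2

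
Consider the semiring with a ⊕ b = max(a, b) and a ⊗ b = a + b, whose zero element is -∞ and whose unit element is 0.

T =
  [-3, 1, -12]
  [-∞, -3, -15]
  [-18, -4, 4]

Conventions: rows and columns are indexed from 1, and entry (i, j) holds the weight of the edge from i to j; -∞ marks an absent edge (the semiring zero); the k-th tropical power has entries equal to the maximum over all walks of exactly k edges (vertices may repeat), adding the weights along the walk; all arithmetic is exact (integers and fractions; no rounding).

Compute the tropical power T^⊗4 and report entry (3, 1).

T^⊗2:
  [-6, -2, -8]
  [-33, -6, -11]
  [-14, 0, 8]
T^⊗3:
  [-9, -5, -4]
  [-29, -9, -7]
  [-10, 4, 12]
T^⊗4:
  [-12, -8, 0]
  [-25, -11, -3]
  [-6, 8, 16]
Key observation: the optimum is the walk 3->3->3->3->1, with weight 4 + 4 + 4 + (-18) = -6.
Optimal value attained by: walk 3->3->3->3->1.
Answer: (T^⊗4)[3][1] = -6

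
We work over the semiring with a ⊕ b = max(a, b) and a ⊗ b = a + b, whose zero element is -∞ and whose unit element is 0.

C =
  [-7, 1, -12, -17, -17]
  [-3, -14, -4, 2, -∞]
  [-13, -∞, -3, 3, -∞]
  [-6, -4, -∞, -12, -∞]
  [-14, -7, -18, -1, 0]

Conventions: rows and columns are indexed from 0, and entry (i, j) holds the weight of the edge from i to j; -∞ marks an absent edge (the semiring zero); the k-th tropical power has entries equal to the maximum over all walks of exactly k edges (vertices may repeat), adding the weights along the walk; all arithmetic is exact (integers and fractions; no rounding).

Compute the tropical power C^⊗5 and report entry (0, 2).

C^⊗2:
  [-2, -6, -3, 3, -17]
  [-4, -2, -7, -1, -20]
  [-3, -1, -6, 0, -30]
  [-7, -5, -8, -2, -23]
  [-7, -5, -11, -1, 0]
C^⊗3:
  [-3, -1, -6, 0, -17]
  [-5, -3, -6, 0, -20]
  [-4, -2, -5, 1, -20]
  [-8, -6, -9, -3, -23]
  [-7, -5, -9, -1, 0]
C^⊗4:
  [-4, -2, -5, 1, -17]
  [-6, -4, -7, -1, -20]
  [-5, -3, -6, 0, -20]
  [-9, -7, -10, -4, -23]
  [-7, -5, -9, -1, 0]
C^⊗5:
  [-5, -3, -6, 0, -17]
  [-7, -5, -8, -2, -20]
  [-6, -4, -7, -1, -20]
  [-10, -8, -11, -5, -23]
  [-7, -5, -9, -1, 0]
Key observation: the optimum is the walk 0->1->3->0->1->2, with weight 1 + 2 + (-6) + 1 + (-4) = -6.
Optimal value attained by: walk 0->1->3->0->1->2.
Answer: (C^⊗5)[0][2] = -6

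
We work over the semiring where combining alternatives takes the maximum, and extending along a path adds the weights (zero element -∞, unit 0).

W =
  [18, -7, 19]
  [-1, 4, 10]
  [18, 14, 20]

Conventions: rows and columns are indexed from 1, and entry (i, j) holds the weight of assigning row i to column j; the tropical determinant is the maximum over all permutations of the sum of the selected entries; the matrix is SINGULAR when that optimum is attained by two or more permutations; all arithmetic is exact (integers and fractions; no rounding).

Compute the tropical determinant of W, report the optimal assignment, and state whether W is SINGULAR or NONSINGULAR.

σ = (1, 2, 3): 18 + 4 + 20 = 42
σ = (1, 3, 2): 18 + 10 + 14 = 42
σ = (2, 1, 3): (-7) + (-1) + 20 = 12
σ = (2, 3, 1): (-7) + 10 + 18 = 21
σ = (3, 1, 2): 19 + (-1) + 14 = 32
σ = (3, 2, 1): 19 + 4 + 18 = 41
Optimal value attained by: σ = (1, 2, 3).
Answer: det⊕(W) = 42; verdict: SINGULAR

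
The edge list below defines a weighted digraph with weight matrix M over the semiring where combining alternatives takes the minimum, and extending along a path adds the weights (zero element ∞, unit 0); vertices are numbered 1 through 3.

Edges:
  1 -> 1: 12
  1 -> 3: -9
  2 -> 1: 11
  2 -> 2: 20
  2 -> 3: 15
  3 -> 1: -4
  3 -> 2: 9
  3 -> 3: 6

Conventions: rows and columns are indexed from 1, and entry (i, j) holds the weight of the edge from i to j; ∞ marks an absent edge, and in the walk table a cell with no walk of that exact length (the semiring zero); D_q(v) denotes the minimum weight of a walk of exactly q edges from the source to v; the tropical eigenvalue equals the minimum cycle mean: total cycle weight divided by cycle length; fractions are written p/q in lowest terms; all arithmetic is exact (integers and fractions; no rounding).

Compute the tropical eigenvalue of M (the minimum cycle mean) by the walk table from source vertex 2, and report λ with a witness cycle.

q=0: [∞, 0, ∞]
q=1: [11, 20, 15]
q=2: [11, 24, 2]
q=3: [-2, 11, 2]
Optimal cycle mean attained by: cycle 1->3->1, total (-9) + (-4), length 2.
Answer: λ = -13/2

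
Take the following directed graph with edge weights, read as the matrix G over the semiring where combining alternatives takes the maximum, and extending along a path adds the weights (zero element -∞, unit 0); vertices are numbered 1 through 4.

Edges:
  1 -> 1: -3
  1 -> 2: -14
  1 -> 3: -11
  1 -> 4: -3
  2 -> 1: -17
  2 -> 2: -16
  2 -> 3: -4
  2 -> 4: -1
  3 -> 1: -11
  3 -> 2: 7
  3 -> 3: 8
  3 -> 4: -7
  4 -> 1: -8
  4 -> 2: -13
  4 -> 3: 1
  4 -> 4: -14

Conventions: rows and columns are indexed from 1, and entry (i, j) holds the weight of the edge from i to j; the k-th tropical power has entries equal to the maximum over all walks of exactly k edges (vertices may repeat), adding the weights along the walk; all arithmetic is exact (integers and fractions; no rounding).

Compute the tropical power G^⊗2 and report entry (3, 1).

G^⊗2:
  [-6, -4, -2, -6]
  [-9, 3, 4, -11]
  [-3, 15, 16, 6]
  [-10, 8, 9, -6]
Key observation: the optimum is the walk 3->3->1, with weight 8 + (-11) = -3.
Optimal value attained by: walk 3->3->1.
Answer: (G^⊗2)[3][1] = -3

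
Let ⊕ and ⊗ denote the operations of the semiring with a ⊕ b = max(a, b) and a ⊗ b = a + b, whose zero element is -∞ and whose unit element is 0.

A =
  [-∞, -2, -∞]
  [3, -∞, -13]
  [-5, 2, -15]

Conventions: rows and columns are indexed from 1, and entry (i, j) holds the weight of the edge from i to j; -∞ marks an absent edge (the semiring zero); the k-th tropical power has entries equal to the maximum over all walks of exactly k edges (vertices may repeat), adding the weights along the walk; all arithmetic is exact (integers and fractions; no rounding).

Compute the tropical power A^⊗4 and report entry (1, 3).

A^⊗2:
  [1, -∞, -15]
  [-18, 1, -28]
  [5, -7, -11]
A^⊗3:
  [-20, -1, -30]
  [4, -20, -12]
  [-4, 3, -20]
A^⊗4:
  [2, -22, -14]
  [-17, 2, -27]
  [6, -6, -10]
Key observation: the optimum is the walk 1->2->1->2->3, with weight (-2) + 3 + (-2) + (-13) = -14.
Optimal value attained by: walk 1->2->1->2->3.
Answer: (A^⊗4)[1][3] = -14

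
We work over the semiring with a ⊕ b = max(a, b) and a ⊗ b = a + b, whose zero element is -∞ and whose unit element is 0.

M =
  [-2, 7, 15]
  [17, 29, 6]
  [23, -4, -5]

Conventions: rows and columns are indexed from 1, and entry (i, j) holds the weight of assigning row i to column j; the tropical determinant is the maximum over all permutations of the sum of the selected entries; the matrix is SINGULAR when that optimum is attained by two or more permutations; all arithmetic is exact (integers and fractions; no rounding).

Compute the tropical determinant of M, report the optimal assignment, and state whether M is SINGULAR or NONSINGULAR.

σ = (1, 2, 3): (-2) + 29 + (-5) = 22
σ = (1, 3, 2): (-2) + 6 + (-4) = 0
σ = (2, 1, 3): 7 + 17 + (-5) = 19
σ = (2, 3, 1): 7 + 6 + 23 = 36
σ = (3, 1, 2): 15 + 17 + (-4) = 28
σ = (3, 2, 1): 15 + 29 + 23 = 67
Optimal value attained by: σ = (3, 2, 1).
Answer: det⊕(M) = 67; verdict: NONSINGULAR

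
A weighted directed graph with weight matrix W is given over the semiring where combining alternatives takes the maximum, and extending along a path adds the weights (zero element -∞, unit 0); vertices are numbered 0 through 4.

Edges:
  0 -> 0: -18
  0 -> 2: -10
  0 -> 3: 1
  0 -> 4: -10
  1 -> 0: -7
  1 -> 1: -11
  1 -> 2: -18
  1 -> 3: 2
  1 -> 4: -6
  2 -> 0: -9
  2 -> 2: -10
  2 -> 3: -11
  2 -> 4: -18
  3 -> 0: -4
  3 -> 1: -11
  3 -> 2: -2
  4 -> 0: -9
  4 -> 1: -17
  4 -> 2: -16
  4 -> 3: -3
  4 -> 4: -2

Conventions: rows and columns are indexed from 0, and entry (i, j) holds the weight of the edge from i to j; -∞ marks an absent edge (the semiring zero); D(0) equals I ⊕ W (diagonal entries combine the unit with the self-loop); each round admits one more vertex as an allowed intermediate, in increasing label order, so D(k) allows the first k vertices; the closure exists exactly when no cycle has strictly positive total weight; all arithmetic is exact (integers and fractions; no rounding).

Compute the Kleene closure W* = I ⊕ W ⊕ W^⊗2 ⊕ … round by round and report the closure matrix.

D(0):
  [0, -∞, -10, 1, -10]
  [-7, 0, -18, 2, -6]
  [-9, -∞, 0, -11, -18]
  [-4, -11, -2, 0, -∞]
  [-9, -17, -16, -3, 0]
D(1):
  [0, -∞, -10, 1, -10]
  [-7, 0, -17, 2, -6]
  [-9, -∞, 0, -8, -18]
  [-4, -11, -2, 0, -14]
  [-9, -17, -16, -3, 0]
D(2):
  [0, -∞, -10, 1, -10]
  [-7, 0, -17, 2, -6]
  [-9, -∞, 0, -8, -18]
  [-4, -11, -2, 0, -14]
  [-9, -17, -16, -3, 0]
D(3):
  [0, -∞, -10, 1, -10]
  [-7, 0, -17, 2, -6]
  [-9, -∞, 0, -8, -18]
  [-4, -11, -2, 0, -14]
  [-9, -17, -16, -3, 0]
D(4):
  [0, -10, -1, 1, -10]
  [-2, 0, 0, 2, -6]
  [-9, -19, 0, -8, -18]
  [-4, -11, -2, 0, -14]
  [-7, -14, -5, -3, 0]
D(5):
  [0, -10, -1, 1, -10]
  [-2, 0, 0, 2, -6]
  [-9, -19, 0, -8, -18]
  [-4, -11, -2, 0, -14]
  [-7, -14, -5, -3, 0]
Answer: W* = [[0, -10, -1, 1, -10], [-2, 0, 0, 2, -6], [-9, -19, 0, -8, -18], [-4, -11, -2, 0, -14], [-7, -14, -5, -3, 0]]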